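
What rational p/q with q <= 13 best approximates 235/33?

Expand x = 235/33 as a continued fraction with the Euclidean algorithm:
  235 = 7*33 + 4, so a_0 = 7.
  33 = 8*4 + 1, so a_1 = 8.
  4 = 4*1 + 0, so a_2 = 4.
so x = [7; 8, 4].
Convergents (p_i = a_i*p_{i-1} + p_{i-2}, q_i = a_i*q_{i-1} + q_{i-2} with p_{-2}=0, p_{-1}=1, q_{-2}=1, q_{-1}=0), until the denominator exceeds 13:
  i=0: a_0=7, p_0 = 7*1 + 0 = 7, q_0 = 7*0 + 1 = 1.
  i=1: a_1=8, p_1 = 8*7 + 1 = 57, q_1 = 8*1 + 0 = 8.
  i=2: a_2=4, p_2 = 4*57 + 7 = 235, q_2 = 4*8 + 1 = 33.
q_2 = 33 > 13, so the last convergent with denominator <= 13 is p_1/q_1 = 57/8.
The closest fraction with denominator <= 13 is either p_1/q_1 or the intermediate fraction (k*p_1 + p_0)/(k*q_1 + q_0) with the largest k >= 1 whose denominator stays <= 13; these approach x as k grows, and every other convergent or intermediate fraction in range is farther away.
Largest k: floor((13 - q_0)/q_1) = floor((13 - 1)/8) = 1.
That gives (1*57 + 7)/(1*8 + 1) = 64/9.
Compare the errors: |x - 57/8| = |235*8 - 57*33|/(33*8) = 1/264, and |x - 64/9| = |235*9 - 64*33|/(33*9) = 3/297.
Cross-multiplying, 1*297 = 297 < 792 = 3*264, so 1/264 is smaller: the convergent 57/8 is closer to x than 64/9.

57/8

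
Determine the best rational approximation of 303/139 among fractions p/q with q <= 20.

24/11

Expand x = 303/139 as a continued fraction with the Euclidean algorithm:
  303 = 2*139 + 25, so a_0 = 2.
  139 = 5*25 + 14, so a_1 = 5.
  25 = 1*14 + 11, so a_2 = 1.
  14 = 1*11 + 3, so a_3 = 1.
  11 = 3*3 + 2, so a_4 = 3.
  3 = 1*2 + 1, so a_5 = 1.
  2 = 2*1 + 0, so a_6 = 2.
so x = [2; 5, 1, 1, 3, 1, 2].
Convergents (p_i = a_i*p_{i-1} + p_{i-2}, q_i = a_i*q_{i-1} + q_{i-2} with p_{-2}=0, p_{-1}=1, q_{-2}=1, q_{-1}=0), until the denominator exceeds 20:
  i=0: a_0=2, p_0 = 2*1 + 0 = 2, q_0 = 2*0 + 1 = 1.
  i=1: a_1=5, p_1 = 5*2 + 1 = 11, q_1 = 5*1 + 0 = 5.
  i=2: a_2=1, p_2 = 1*11 + 2 = 13, q_2 = 1*5 + 1 = 6.
  i=3: a_3=1, p_3 = 1*13 + 11 = 24, q_3 = 1*6 + 5 = 11.
  i=4: a_4=3, p_4 = 3*24 + 13 = 85, q_4 = 3*11 + 6 = 39.
q_4 = 39 > 20, so the last convergent with denominator <= 20 is p_3/q_3 = 24/11.
The closest fraction with denominator <= 20 is either p_3/q_3 or the intermediate fraction (k*p_3 + p_2)/(k*q_3 + q_2) with the largest k >= 1 whose denominator stays <= 20; these approach x as k grows, and every other convergent or intermediate fraction in range is farther away.
Largest k: floor((20 - q_2)/q_3) = floor((20 - 6)/11) = 1.
That gives (1*24 + 13)/(1*11 + 6) = 37/17.
Compare the errors: |x - 24/11| = |303*11 - 24*139|/(139*11) = 3/1529, and |x - 37/17| = |303*17 - 37*139|/(139*17) = 8/2363.
Cross-multiplying, 3*2363 = 7089 < 12232 = 8*1529, so 3/1529 is smaller: the convergent 24/11 is closer to x than 37/17.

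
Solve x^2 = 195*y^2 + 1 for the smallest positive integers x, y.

First expand sqrt(195) as a continued fraction. With x_i = (sqrt(195) + m_i)/d_i and (m_0, d_0) = (0, 1): a_0 = floor(sqrt(195)) = 13, since 13^2 = 169 <= 195 < 196 = 14^2.
Iterate m_{i+1} = d_i*a_i - m_i, d_{i+1} = (195 - m_{i+1}^2)/d_i, a_{i+1} = floor((a_0 + m_{i+1})/d_{i+1}):
  m_1 = 1*13 - 0 = 13, d_1 = (195 - 13^2)/1 = 26/1 = 26, a_1 = floor((13 + 13)/26) = 1.
  m_2 = 26*1 - 13 = 13, d_2 = (195 - 13^2)/26 = 26/26 = 1, a_2 = floor((13 + 13)/1) = 26.
  m_3 = 1*26 - 13 = 13, d_3 = (195 - 13^2)/1 = 26/1 = 26: (m_3, d_3) = (m_1, d_1) = (13, 26), so from here the quotients repeat a_1, a_2; the period length is 2.
So sqrt(195) = [13; (1, 26)] with period length k = 2.
k is even, so the fundamental solution of x^2 - 195y^2 = 1 is (p_{k-1}, q_{k-1}) = (p_1, q_1); compute convergents through index 1.
Convergents (p_i = a_i*p_{i-1} + p_{i-2}, q_i = a_i*q_{i-1} + q_{i-2} with p_{-2}=0, p_{-1}=1, q_{-2}=1, q_{-1}=0):
  i=0: a_0=13, p_0 = 13*1 + 0 = 13, q_0 = 13*0 + 1 = 1.
  i=1: a_1=1, p_1 = 1*13 + 1 = 14, q_1 = 1*1 + 0 = 1.
Check: 14^2 - 195*1^2 = 196 - 195 = 1, so (x, y) = (14, 1) solves the equation, and by the theorem it is the least positive solution.

(x, y) = (14, 1)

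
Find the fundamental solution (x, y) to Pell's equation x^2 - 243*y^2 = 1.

(x, y) = (70226, 4505)

First expand sqrt(243) as a continued fraction. With x_i = (sqrt(243) + m_i)/d_i and (m_0, d_0) = (0, 1): a_0 = floor(sqrt(243)) = 15, since 15^2 = 225 <= 243 < 256 = 16^2.
Iterate m_{i+1} = d_i*a_i - m_i, d_{i+1} = (243 - m_{i+1}^2)/d_i, a_{i+1} = floor((a_0 + m_{i+1})/d_{i+1}):
  m_1 = 1*15 - 0 = 15, d_1 = (243 - 15^2)/1 = 18/1 = 18, a_1 = floor((15 + 15)/18) = 1.
  m_2 = 18*1 - 15 = 3, d_2 = (243 - 3^2)/18 = 234/18 = 13, a_2 = floor((15 + 3)/13) = 1.
  m_3 = 13*1 - 3 = 10, d_3 = (243 - 10^2)/13 = 143/13 = 11, a_3 = floor((15 + 10)/11) = 2.
  m_4 = 11*2 - 10 = 12, d_4 = (243 - 12^2)/11 = 99/11 = 9, a_4 = floor((15 + 12)/9) = 3.
  m_5 = 9*3 - 12 = 15, d_5 = (243 - 15^2)/9 = 18/9 = 2, a_5 = floor((15 + 15)/2) = 15.
  m_6 = 2*15 - 15 = 15, d_6 = (243 - 15^2)/2 = 18/2 = 9, a_6 = floor((15 + 15)/9) = 3.
  m_7 = 9*3 - 15 = 12, d_7 = (243 - 12^2)/9 = 99/9 = 11, a_7 = floor((15 + 12)/11) = 2.
  m_8 = 11*2 - 12 = 10, d_8 = (243 - 10^2)/11 = 143/11 = 13, a_8 = floor((15 + 10)/13) = 1.
  m_9 = 13*1 - 10 = 3, d_9 = (243 - 3^2)/13 = 234/13 = 18, a_9 = floor((15 + 3)/18) = 1.
  m_10 = 18*1 - 3 = 15, d_10 = (243 - 15^2)/18 = 18/18 = 1, a_10 = floor((15 + 15)/1) = 30.
  m_11 = 1*30 - 15 = 15, d_11 = (243 - 15^2)/1 = 18/1 = 18: (m_11, d_11) = (m_1, d_1) = (15, 18), so from here the quotients repeat a_1, ..., a_10; the period length is 10.
So sqrt(243) = [15; (1, 1, 2, 3, 15, 3, 2, 1, 1, 30)] with period length k = 10.
k is even, so the fundamental solution of x^2 - 243y^2 = 1 is (p_{k-1}, q_{k-1}) = (p_9, q_9); compute convergents through index 9.
Convergents (p_i = a_i*p_{i-1} + p_{i-2}, q_i = a_i*q_{i-1} + q_{i-2} with p_{-2}=0, p_{-1}=1, q_{-2}=1, q_{-1}=0):
  i=0: a_0=15, p_0 = 15*1 + 0 = 15, q_0 = 15*0 + 1 = 1.
  i=1: a_1=1, p_1 = 1*15 + 1 = 16, q_1 = 1*1 + 0 = 1.
  i=2: a_2=1, p_2 = 1*16 + 15 = 31, q_2 = 1*1 + 1 = 2.
  i=3: a_3=2, p_3 = 2*31 + 16 = 78, q_3 = 2*2 + 1 = 5.
  i=4: a_4=3, p_4 = 3*78 + 31 = 265, q_4 = 3*5 + 2 = 17.
  i=5: a_5=15, p_5 = 15*265 + 78 = 4053, q_5 = 15*17 + 5 = 260.
  i=6: a_6=3, p_6 = 3*4053 + 265 = 12424, q_6 = 3*260 + 17 = 797.
  i=7: a_7=2, p_7 = 2*12424 + 4053 = 28901, q_7 = 2*797 + 260 = 1854.
  i=8: a_8=1, p_8 = 1*28901 + 12424 = 41325, q_8 = 1*1854 + 797 = 2651.
  i=9: a_9=1, p_9 = 1*41325 + 28901 = 70226, q_9 = 1*2651 + 1854 = 4505.
Check: 70226^2 - 243*4505^2 = 4931691076 - 4931691075 = 1, so (x, y) = (70226, 4505) solves the equation, and by the theorem it is the least positive solution.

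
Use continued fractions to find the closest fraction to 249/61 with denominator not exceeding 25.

49/12

Expand x = 249/61 as a continued fraction with the Euclidean algorithm:
  249 = 4*61 + 5, so a_0 = 4.
  61 = 12*5 + 1, so a_1 = 12.
  5 = 5*1 + 0, so a_2 = 5.
so x = [4; 12, 5].
Convergents (p_i = a_i*p_{i-1} + p_{i-2}, q_i = a_i*q_{i-1} + q_{i-2} with p_{-2}=0, p_{-1}=1, q_{-2}=1, q_{-1}=0), until the denominator exceeds 25:
  i=0: a_0=4, p_0 = 4*1 + 0 = 4, q_0 = 4*0 + 1 = 1.
  i=1: a_1=12, p_1 = 12*4 + 1 = 49, q_1 = 12*1 + 0 = 12.
  i=2: a_2=5, p_2 = 5*49 + 4 = 249, q_2 = 5*12 + 1 = 61.
q_2 = 61 > 25, so the last convergent with denominator <= 25 is p_1/q_1 = 49/12.
The closest fraction with denominator <= 25 is either p_1/q_1 or the intermediate fraction (k*p_1 + p_0)/(k*q_1 + q_0) with the largest k >= 1 whose denominator stays <= 25; these approach x as k grows, and every other convergent or intermediate fraction in range is farther away.
Largest k: floor((25 - q_0)/q_1) = floor((25 - 1)/12) = 2.
That gives (2*49 + 4)/(2*12 + 1) = 102/25.
Compare the errors: |x - 49/12| = |249*12 - 49*61|/(61*12) = 1/732, and |x - 102/25| = |249*25 - 102*61|/(61*25) = 3/1525.
Cross-multiplying, 1*1525 = 1525 < 2196 = 3*732, so 1/732 is smaller: the convergent 49/12 is closer to x than 102/25.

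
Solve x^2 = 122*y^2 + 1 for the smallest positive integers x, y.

First expand sqrt(122) as a continued fraction. With x_i = (sqrt(122) + m_i)/d_i and (m_0, d_0) = (0, 1): a_0 = floor(sqrt(122)) = 11, since 11^2 = 121 <= 122 < 144 = 12^2.
Iterate m_{i+1} = d_i*a_i - m_i, d_{i+1} = (122 - m_{i+1}^2)/d_i, a_{i+1} = floor((a_0 + m_{i+1})/d_{i+1}):
  m_1 = 1*11 - 0 = 11, d_1 = (122 - 11^2)/1 = 1/1 = 1, a_1 = floor((11 + 11)/1) = 22.
  m_2 = 1*22 - 11 = 11, d_2 = (122 - 11^2)/1 = 1/1 = 1: (m_2, d_2) = (m_1, d_1) = (11, 1), so from here the quotient a_1 repeats; the period length is 1.
So sqrt(122) = [11; (22)] with period length k = 1.
k is odd, so (p_{k-1}, q_{k-1}) only solves x^2 - 122y^2 = -1 and the fundamental solution of x^2 - 122y^2 = 1 is (p_{2k-1}, q_{2k-1}) = (p_1, q_1); compute convergents through index 1, running through the period twice.
Convergents (p_i = a_i*p_{i-1} + p_{i-2}, q_i = a_i*q_{i-1} + q_{i-2} with p_{-2}=0, p_{-1}=1, q_{-2}=1, q_{-1}=0):
  i=0: a_0=11, p_0 = 11*1 + 0 = 11, q_0 = 11*0 + 1 = 1.
  i=1: a_1=22, p_1 = 22*11 + 1 = 243, q_1 = 22*1 + 0 = 22.
Indeed p_0^2 - 122*q_0^2 = 121 - 122 = -1, not +1.
Check: 243^2 - 122*22^2 = 59049 - 59048 = 1, so (x, y) = (243, 22) solves the equation, and by the theorem it is the least positive solution.

(x, y) = (243, 22)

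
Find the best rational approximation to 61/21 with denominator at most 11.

Expand x = 61/21 as a continued fraction with the Euclidean algorithm:
  61 = 2*21 + 19, so a_0 = 2.
  21 = 1*19 + 2, so a_1 = 1.
  19 = 9*2 + 1, so a_2 = 9.
  2 = 2*1 + 0, so a_3 = 2.
so x = [2; 1, 9, 2].
Convergents (p_i = a_i*p_{i-1} + p_{i-2}, q_i = a_i*q_{i-1} + q_{i-2} with p_{-2}=0, p_{-1}=1, q_{-2}=1, q_{-1}=0), until the denominator exceeds 11:
  i=0: a_0=2, p_0 = 2*1 + 0 = 2, q_0 = 2*0 + 1 = 1.
  i=1: a_1=1, p_1 = 1*2 + 1 = 3, q_1 = 1*1 + 0 = 1.
  i=2: a_2=9, p_2 = 9*3 + 2 = 29, q_2 = 9*1 + 1 = 10.
  i=3: a_3=2, p_3 = 2*29 + 3 = 61, q_3 = 2*10 + 1 = 21.
q_3 = 21 > 11, so the last convergent with denominator <= 11 is p_2/q_2 = 29/10.
The closest fraction with denominator <= 11 is either p_2/q_2 or the intermediate fraction (k*p_2 + p_1)/(k*q_2 + q_1) with the largest k >= 1 whose denominator stays <= 11; these approach x as k grows, and every other convergent or intermediate fraction in range is farther away.
Largest k: floor((11 - q_1)/q_2) = floor((11 - 1)/10) = 1.
That gives (1*29 + 3)/(1*10 + 1) = 32/11.
Compare the errors: |x - 29/10| = |61*10 - 29*21|/(21*10) = 1/210, and |x - 32/11| = |61*11 - 32*21|/(21*11) = 1/231.
Cross-multiplying, 1*210 = 210 < 231 = 1*231, so 1/231 is smaller: the intermediate fraction 32/11 is closer to x than 29/10.

32/11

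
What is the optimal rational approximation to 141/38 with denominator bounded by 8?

Expand x = 141/38 as a continued fraction with the Euclidean algorithm:
  141 = 3*38 + 27, so a_0 = 3.
  38 = 1*27 + 11, so a_1 = 1.
  27 = 2*11 + 5, so a_2 = 2.
  11 = 2*5 + 1, so a_3 = 2.
  5 = 5*1 + 0, so a_4 = 5.
so x = [3; 1, 2, 2, 5].
Convergents (p_i = a_i*p_{i-1} + p_{i-2}, q_i = a_i*q_{i-1} + q_{i-2} with p_{-2}=0, p_{-1}=1, q_{-2}=1, q_{-1}=0), until the denominator exceeds 8:
  i=0: a_0=3, p_0 = 3*1 + 0 = 3, q_0 = 3*0 + 1 = 1.
  i=1: a_1=1, p_1 = 1*3 + 1 = 4, q_1 = 1*1 + 0 = 1.
  i=2: a_2=2, p_2 = 2*4 + 3 = 11, q_2 = 2*1 + 1 = 3.
  i=3: a_3=2, p_3 = 2*11 + 4 = 26, q_3 = 2*3 + 1 = 7.
  i=4: a_4=5, p_4 = 5*26 + 11 = 141, q_4 = 5*7 + 3 = 38.
q_4 = 38 > 8, so the last convergent with denominator <= 8 is p_3/q_3 = 26/7.
The closest fraction with denominator <= 8 is either p_3/q_3 or the intermediate fraction (k*p_3 + p_2)/(k*q_3 + q_2) with the largest k >= 1 whose denominator stays <= 8; these approach x as k grows, and every other convergent or intermediate fraction in range is farther away.
Largest k: floor((8 - q_2)/q_3) = floor((8 - 3)/7) = 0.
Since k = 0, no intermediate fraction beyond p_3/q_3 has denominator <= 8, so the convergent 26/7 is the closest (its error is |141*7 - 26*38|/(38*7) = 1/266).

26/7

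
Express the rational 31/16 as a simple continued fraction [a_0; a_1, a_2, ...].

[1; 1, 15]

Run the Euclidean algorithm on 31 and 16; the successive quotients are the partial quotients a_0, a_1, ... (each step inverts the fractional part left over by the previous one):
  31 = 1*16 + 15, so a_0 = 1.
  16 = 1*15 + 1, so a_1 = 1.
  15 = 15*1 + 0, so a_2 = 15.
The remainder reaches 0 after 3 divisions, so the expansion has 3 partial quotients, read off in order.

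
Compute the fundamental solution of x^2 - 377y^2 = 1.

First expand sqrt(377) as a continued fraction. With x_i = (sqrt(377) + m_i)/d_i and (m_0, d_0) = (0, 1): a_0 = floor(sqrt(377)) = 19, since 19^2 = 361 <= 377 < 400 = 20^2.
Iterate m_{i+1} = d_i*a_i - m_i, d_{i+1} = (377 - m_{i+1}^2)/d_i, a_{i+1} = floor((a_0 + m_{i+1})/d_{i+1}):
  m_1 = 1*19 - 0 = 19, d_1 = (377 - 19^2)/1 = 16/1 = 16, a_1 = floor((19 + 19)/16) = 2.
  m_2 = 16*2 - 19 = 13, d_2 = (377 - 13^2)/16 = 208/16 = 13, a_2 = floor((19 + 13)/13) = 2.
  m_3 = 13*2 - 13 = 13, d_3 = (377 - 13^2)/13 = 208/13 = 16, a_3 = floor((19 + 13)/16) = 2.
  m_4 = 16*2 - 13 = 19, d_4 = (377 - 19^2)/16 = 16/16 = 1, a_4 = floor((19 + 19)/1) = 38.
  m_5 = 1*38 - 19 = 19, d_5 = (377 - 19^2)/1 = 16/1 = 16: (m_5, d_5) = (m_1, d_1) = (19, 16), so from here the quotients repeat a_1, ..., a_4; the period length is 4.
So sqrt(377) = [19; (2, 2, 2, 38)] with period length k = 4.
k is even, so the fundamental solution of x^2 - 377y^2 = 1 is (p_{k-1}, q_{k-1}) = (p_3, q_3); compute convergents through index 3.
Convergents (p_i = a_i*p_{i-1} + p_{i-2}, q_i = a_i*q_{i-1} + q_{i-2} with p_{-2}=0, p_{-1}=1, q_{-2}=1, q_{-1}=0):
  i=0: a_0=19, p_0 = 19*1 + 0 = 19, q_0 = 19*0 + 1 = 1.
  i=1: a_1=2, p_1 = 2*19 + 1 = 39, q_1 = 2*1 + 0 = 2.
  i=2: a_2=2, p_2 = 2*39 + 19 = 97, q_2 = 2*2 + 1 = 5.
  i=3: a_3=2, p_3 = 2*97 + 39 = 233, q_3 = 2*5 + 2 = 12.
Check: 233^2 - 377*12^2 = 54289 - 54288 = 1, so (x, y) = (233, 12) solves the equation, and by the theorem it is the least positive solution.

(x, y) = (233, 12)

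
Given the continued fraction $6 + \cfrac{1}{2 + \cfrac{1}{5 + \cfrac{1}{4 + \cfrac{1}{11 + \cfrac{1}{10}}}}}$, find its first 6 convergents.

Using the convergent recurrence p_i = a_i*p_{i-1} + p_{i-2}, q_i = a_i*q_{i-1} + q_{i-2} with p_{-2}=0, p_{-1}=1, q_{-2}=1, q_{-1}=0:
  i=0: a_0=6, p_0 = 6*1 + 0 = 6, q_0 = 6*0 + 1 = 1.
  i=1: a_1=2, p_1 = 2*6 + 1 = 13, q_1 = 2*1 + 0 = 2.
  i=2: a_2=5, p_2 = 5*13 + 6 = 71, q_2 = 5*2 + 1 = 11.
  i=3: a_3=4, p_3 = 4*71 + 13 = 297, q_3 = 4*11 + 2 = 46.
  i=4: a_4=11, p_4 = 11*297 + 71 = 3338, q_4 = 11*46 + 11 = 517.
  i=5: a_5=10, p_5 = 10*3338 + 297 = 33677, q_5 = 10*517 + 46 = 5216.

6/1, 13/2, 71/11, 297/46, 3338/517, 33677/5216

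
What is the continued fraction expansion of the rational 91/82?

[1; 9, 9]

Run the Euclidean algorithm on 91 and 82; the successive quotients are the partial quotients a_0, a_1, ... (each step inverts the fractional part left over by the previous one):
  91 = 1*82 + 9, so a_0 = 1.
  82 = 9*9 + 1, so a_1 = 9.
  9 = 9*1 + 0, so a_2 = 9.
The remainder reaches 0 after 3 divisions, so the expansion has 3 partial quotients, read off in order.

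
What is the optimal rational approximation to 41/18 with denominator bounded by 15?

25/11

Expand x = 41/18 as a continued fraction with the Euclidean algorithm:
  41 = 2*18 + 5, so a_0 = 2.
  18 = 3*5 + 3, so a_1 = 3.
  5 = 1*3 + 2, so a_2 = 1.
  3 = 1*2 + 1, so a_3 = 1.
  2 = 2*1 + 0, so a_4 = 2.
so x = [2; 3, 1, 1, 2].
Convergents (p_i = a_i*p_{i-1} + p_{i-2}, q_i = a_i*q_{i-1} + q_{i-2} with p_{-2}=0, p_{-1}=1, q_{-2}=1, q_{-1}=0), until the denominator exceeds 15:
  i=0: a_0=2, p_0 = 2*1 + 0 = 2, q_0 = 2*0 + 1 = 1.
  i=1: a_1=3, p_1 = 3*2 + 1 = 7, q_1 = 3*1 + 0 = 3.
  i=2: a_2=1, p_2 = 1*7 + 2 = 9, q_2 = 1*3 + 1 = 4.
  i=3: a_3=1, p_3 = 1*9 + 7 = 16, q_3 = 1*4 + 3 = 7.
  i=4: a_4=2, p_4 = 2*16 + 9 = 41, q_4 = 2*7 + 4 = 18.
q_4 = 18 > 15, so the last convergent with denominator <= 15 is p_3/q_3 = 16/7.
The closest fraction with denominator <= 15 is either p_3/q_3 or the intermediate fraction (k*p_3 + p_2)/(k*q_3 + q_2) with the largest k >= 1 whose denominator stays <= 15; these approach x as k grows, and every other convergent or intermediate fraction in range is farther away.
Largest k: floor((15 - q_2)/q_3) = floor((15 - 4)/7) = 1.
That gives (1*16 + 9)/(1*7 + 4) = 25/11.
Compare the errors: |x - 16/7| = |41*7 - 16*18|/(18*7) = 1/126, and |x - 25/11| = |41*11 - 25*18|/(18*11) = 1/198.
Cross-multiplying, 1*126 = 126 < 198 = 1*198, so 1/198 is smaller: the intermediate fraction 25/11 is closer to x than 16/7.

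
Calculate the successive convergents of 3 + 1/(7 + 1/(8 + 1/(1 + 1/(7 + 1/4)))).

Using the convergent recurrence p_i = a_i*p_{i-1} + p_{i-2}, q_i = a_i*q_{i-1} + q_{i-2} with p_{-2}=0, p_{-1}=1, q_{-2}=1, q_{-1}=0:
  i=0: a_0=3, p_0 = 3*1 + 0 = 3, q_0 = 3*0 + 1 = 1.
  i=1: a_1=7, p_1 = 7*3 + 1 = 22, q_1 = 7*1 + 0 = 7.
  i=2: a_2=8, p_2 = 8*22 + 3 = 179, q_2 = 8*7 + 1 = 57.
  i=3: a_3=1, p_3 = 1*179 + 22 = 201, q_3 = 1*57 + 7 = 64.
  i=4: a_4=7, p_4 = 7*201 + 179 = 1586, q_4 = 7*64 + 57 = 505.
  i=5: a_5=4, p_5 = 4*1586 + 201 = 6545, q_5 = 4*505 + 64 = 2084.

3/1, 22/7, 179/57, 201/64, 1586/505, 6545/2084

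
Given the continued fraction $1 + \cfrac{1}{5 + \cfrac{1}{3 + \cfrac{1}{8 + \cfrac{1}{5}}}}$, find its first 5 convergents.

Using the convergent recurrence p_i = a_i*p_{i-1} + p_{i-2}, q_i = a_i*q_{i-1} + q_{i-2} with p_{-2}=0, p_{-1}=1, q_{-2}=1, q_{-1}=0:
  i=0: a_0=1, p_0 = 1*1 + 0 = 1, q_0 = 1*0 + 1 = 1.
  i=1: a_1=5, p_1 = 5*1 + 1 = 6, q_1 = 5*1 + 0 = 5.
  i=2: a_2=3, p_2 = 3*6 + 1 = 19, q_2 = 3*5 + 1 = 16.
  i=3: a_3=8, p_3 = 8*19 + 6 = 158, q_3 = 8*16 + 5 = 133.
  i=4: a_4=5, p_4 = 5*158 + 19 = 809, q_4 = 5*133 + 16 = 681.

1/1, 6/5, 19/16, 158/133, 809/681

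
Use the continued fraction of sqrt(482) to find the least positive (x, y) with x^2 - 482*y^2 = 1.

(x, y) = (483, 22)

First expand sqrt(482) as a continued fraction. With x_i = (sqrt(482) + m_i)/d_i and (m_0, d_0) = (0, 1): a_0 = floor(sqrt(482)) = 21, since 21^2 = 441 <= 482 < 484 = 22^2.
Iterate m_{i+1} = d_i*a_i - m_i, d_{i+1} = (482 - m_{i+1}^2)/d_i, a_{i+1} = floor((a_0 + m_{i+1})/d_{i+1}):
  m_1 = 1*21 - 0 = 21, d_1 = (482 - 21^2)/1 = 41/1 = 41, a_1 = floor((21 + 21)/41) = 1.
  m_2 = 41*1 - 21 = 20, d_2 = (482 - 20^2)/41 = 82/41 = 2, a_2 = floor((21 + 20)/2) = 20.
  m_3 = 2*20 - 20 = 20, d_3 = (482 - 20^2)/2 = 82/2 = 41, a_3 = floor((21 + 20)/41) = 1.
  m_4 = 41*1 - 20 = 21, d_4 = (482 - 21^2)/41 = 41/41 = 1, a_4 = floor((21 + 21)/1) = 42.
  m_5 = 1*42 - 21 = 21, d_5 = (482 - 21^2)/1 = 41/1 = 41: (m_5, d_5) = (m_1, d_1) = (21, 41), so from here the quotients repeat a_1, ..., a_4; the period length is 4.
So sqrt(482) = [21; (1, 20, 1, 42)] with period length k = 4.
k is even, so the fundamental solution of x^2 - 482y^2 = 1 is (p_{k-1}, q_{k-1}) = (p_3, q_3); compute convergents through index 3.
Convergents (p_i = a_i*p_{i-1} + p_{i-2}, q_i = a_i*q_{i-1} + q_{i-2} with p_{-2}=0, p_{-1}=1, q_{-2}=1, q_{-1}=0):
  i=0: a_0=21, p_0 = 21*1 + 0 = 21, q_0 = 21*0 + 1 = 1.
  i=1: a_1=1, p_1 = 1*21 + 1 = 22, q_1 = 1*1 + 0 = 1.
  i=2: a_2=20, p_2 = 20*22 + 21 = 461, q_2 = 20*1 + 1 = 21.
  i=3: a_3=1, p_3 = 1*461 + 22 = 483, q_3 = 1*21 + 1 = 22.
Check: 483^2 - 482*22^2 = 233289 - 233288 = 1, so (x, y) = (483, 22) solves the equation, and by the theorem it is the least positive solution.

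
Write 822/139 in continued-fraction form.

Run the Euclidean algorithm on 822 and 139; the successive quotients are the partial quotients a_0, a_1, ... (each step inverts the fractional part left over by the previous one):
  822 = 5*139 + 127, so a_0 = 5.
  139 = 1*127 + 12, so a_1 = 1.
  127 = 10*12 + 7, so a_2 = 10.
  12 = 1*7 + 5, so a_3 = 1.
  7 = 1*5 + 2, so a_4 = 1.
  5 = 2*2 + 1, so a_5 = 2.
  2 = 2*1 + 0, so a_6 = 2.
The remainder reaches 0 after 7 divisions, so the expansion has 7 partial quotients, read off in order.

[5; 1, 10, 1, 1, 2, 2]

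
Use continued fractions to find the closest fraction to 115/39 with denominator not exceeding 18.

53/18

Expand x = 115/39 as a continued fraction with the Euclidean algorithm:
  115 = 2*39 + 37, so a_0 = 2.
  39 = 1*37 + 2, so a_1 = 1.
  37 = 18*2 + 1, so a_2 = 18.
  2 = 2*1 + 0, so a_3 = 2.
so x = [2; 1, 18, 2].
Convergents (p_i = a_i*p_{i-1} + p_{i-2}, q_i = a_i*q_{i-1} + q_{i-2} with p_{-2}=0, p_{-1}=1, q_{-2}=1, q_{-1}=0), until the denominator exceeds 18:
  i=0: a_0=2, p_0 = 2*1 + 0 = 2, q_0 = 2*0 + 1 = 1.
  i=1: a_1=1, p_1 = 1*2 + 1 = 3, q_1 = 1*1 + 0 = 1.
  i=2: a_2=18, p_2 = 18*3 + 2 = 56, q_2 = 18*1 + 1 = 19.
q_2 = 19 > 18, so the last convergent with denominator <= 18 is p_1/q_1 = 3/1.
The closest fraction with denominator <= 18 is either p_1/q_1 or the intermediate fraction (k*p_1 + p_0)/(k*q_1 + q_0) with the largest k >= 1 whose denominator stays <= 18; these approach x as k grows, and every other convergent or intermediate fraction in range is farther away.
Largest k: floor((18 - q_0)/q_1) = floor((18 - 1)/1) = 17.
That gives (17*3 + 2)/(17*1 + 1) = 53/18.
Compare the errors: |x - 3/1| = |115*1 - 3*39|/(39*1) = 2/39, and |x - 53/18| = |115*18 - 53*39|/(39*18) = 3/702.
Cross-multiplying, 3*39 = 117 < 1404 = 2*702, so 3/702 is smaller: the intermediate fraction 53/18 is closer to x than 3/1.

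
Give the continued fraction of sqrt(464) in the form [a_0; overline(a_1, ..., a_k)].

[21; overline(1, 1, 5, 1, 1, 1, 5, 1, 1, 42)]

Write x_i = (sqrt(464) + m_i)/d_i with (m_0, d_0) = (0, 1). a_0 = floor(sqrt(464)) = 21, since 21^2 = 441 <= 464 < 484 = 22^2.
Iterate m_{i+1} = d_i*a_i - m_i, d_{i+1} = (464 - m_{i+1}^2)/d_i, a_{i+1} = floor((a_0 + m_{i+1})/d_{i+1}):
  m_1 = 1*21 - 0 = 21, d_1 = (464 - 21^2)/1 = 23/1 = 23, a_1 = floor((21 + 21)/23) = 1.
  m_2 = 23*1 - 21 = 2, d_2 = (464 - 2^2)/23 = 460/23 = 20, a_2 = floor((21 + 2)/20) = 1.
  m_3 = 20*1 - 2 = 18, d_3 = (464 - 18^2)/20 = 140/20 = 7, a_3 = floor((21 + 18)/7) = 5.
  m_4 = 7*5 - 18 = 17, d_4 = (464 - 17^2)/7 = 175/7 = 25, a_4 = floor((21 + 17)/25) = 1.
  m_5 = 25*1 - 17 = 8, d_5 = (464 - 8^2)/25 = 400/25 = 16, a_5 = floor((21 + 8)/16) = 1.
  m_6 = 16*1 - 8 = 8, d_6 = (464 - 8^2)/16 = 400/16 = 25, a_6 = floor((21 + 8)/25) = 1.
  m_7 = 25*1 - 8 = 17, d_7 = (464 - 17^2)/25 = 175/25 = 7, a_7 = floor((21 + 17)/7) = 5.
  m_8 = 7*5 - 17 = 18, d_8 = (464 - 18^2)/7 = 140/7 = 20, a_8 = floor((21 + 18)/20) = 1.
  m_9 = 20*1 - 18 = 2, d_9 = (464 - 2^2)/20 = 460/20 = 23, a_9 = floor((21 + 2)/23) = 1.
  m_10 = 23*1 - 2 = 21, d_10 = (464 - 21^2)/23 = 23/23 = 1, a_10 = floor((21 + 21)/1) = 42.
  m_11 = 1*42 - 21 = 21, d_11 = (464 - 21^2)/1 = 23/1 = 23: (m_11, d_11) = (m_1, d_1) = (21, 23), so from here the quotients repeat a_1, ..., a_10; the period length is 10.
Hence the expansion of sqrt(464) is a_0 = 21 followed by the repeating block 1, 1, 5, 1, 1, 1, 5, 1, 1, 42 (period 10).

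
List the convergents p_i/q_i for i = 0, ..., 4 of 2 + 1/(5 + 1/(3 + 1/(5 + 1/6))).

2/1, 11/5, 35/16, 186/85, 1151/526

Using the convergent recurrence p_i = a_i*p_{i-1} + p_{i-2}, q_i = a_i*q_{i-1} + q_{i-2} with p_{-2}=0, p_{-1}=1, q_{-2}=1, q_{-1}=0:
  i=0: a_0=2, p_0 = 2*1 + 0 = 2, q_0 = 2*0 + 1 = 1.
  i=1: a_1=5, p_1 = 5*2 + 1 = 11, q_1 = 5*1 + 0 = 5.
  i=2: a_2=3, p_2 = 3*11 + 2 = 35, q_2 = 3*5 + 1 = 16.
  i=3: a_3=5, p_3 = 5*35 + 11 = 186, q_3 = 5*16 + 5 = 85.
  i=4: a_4=6, p_4 = 6*186 + 35 = 1151, q_4 = 6*85 + 16 = 526.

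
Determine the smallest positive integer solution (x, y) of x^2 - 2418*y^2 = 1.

First expand sqrt(2418) as a continued fraction. With x_i = (sqrt(2418) + m_i)/d_i and (m_0, d_0) = (0, 1): a_0 = floor(sqrt(2418)) = 49, since 49^2 = 2401 <= 2418 < 2500 = 50^2.
Iterate m_{i+1} = d_i*a_i - m_i, d_{i+1} = (2418 - m_{i+1}^2)/d_i, a_{i+1} = floor((a_0 + m_{i+1})/d_{i+1}):
  m_1 = 1*49 - 0 = 49, d_1 = (2418 - 49^2)/1 = 17/1 = 17, a_1 = floor((49 + 49)/17) = 5.
  m_2 = 17*5 - 49 = 36, d_2 = (2418 - 36^2)/17 = 1122/17 = 66, a_2 = floor((49 + 36)/66) = 1.
  m_3 = 66*1 - 36 = 30, d_3 = (2418 - 30^2)/66 = 1518/66 = 23, a_3 = floor((49 + 30)/23) = 3.
  m_4 = 23*3 - 30 = 39, d_4 = (2418 - 39^2)/23 = 897/23 = 39, a_4 = floor((49 + 39)/39) = 2.
  m_5 = 39*2 - 39 = 39, d_5 = (2418 - 39^2)/39 = 897/39 = 23, a_5 = floor((49 + 39)/23) = 3.
  m_6 = 23*3 - 39 = 30, d_6 = (2418 - 30^2)/23 = 1518/23 = 66, a_6 = floor((49 + 30)/66) = 1.
  m_7 = 66*1 - 30 = 36, d_7 = (2418 - 36^2)/66 = 1122/66 = 17, a_7 = floor((49 + 36)/17) = 5.
  m_8 = 17*5 - 36 = 49, d_8 = (2418 - 49^2)/17 = 17/17 = 1, a_8 = floor((49 + 49)/1) = 98.
  m_9 = 1*98 - 49 = 49, d_9 = (2418 - 49^2)/1 = 17/1 = 17: (m_9, d_9) = (m_1, d_1) = (49, 17), so from here the quotients repeat a_1, ..., a_8; the period length is 8.
So sqrt(2418) = [49; (5, 1, 3, 2, 3, 1, 5, 98)] with period length k = 8.
k is even, so the fundamental solution of x^2 - 2418y^2 = 1 is (p_{k-1}, q_{k-1}) = (p_7, q_7); compute convergents through index 7.
Convergents (p_i = a_i*p_{i-1} + p_{i-2}, q_i = a_i*q_{i-1} + q_{i-2} with p_{-2}=0, p_{-1}=1, q_{-2}=1, q_{-1}=0):
  i=0: a_0=49, p_0 = 49*1 + 0 = 49, q_0 = 49*0 + 1 = 1.
  i=1: a_1=5, p_1 = 5*49 + 1 = 246, q_1 = 5*1 + 0 = 5.
  i=2: a_2=1, p_2 = 1*246 + 49 = 295, q_2 = 1*5 + 1 = 6.
  i=3: a_3=3, p_3 = 3*295 + 246 = 1131, q_3 = 3*6 + 5 = 23.
  i=4: a_4=2, p_4 = 2*1131 + 295 = 2557, q_4 = 2*23 + 6 = 52.
  i=5: a_5=3, p_5 = 3*2557 + 1131 = 8802, q_5 = 3*52 + 23 = 179.
  i=6: a_6=1, p_6 = 1*8802 + 2557 = 11359, q_6 = 1*179 + 52 = 231.
  i=7: a_7=5, p_7 = 5*11359 + 8802 = 65597, q_7 = 5*231 + 179 = 1334.
Check: 65597^2 - 2418*1334^2 = 4302966409 - 4302966408 = 1, so (x, y) = (65597, 1334) solves the equation, and by the theorem it is the least positive solution.

(x, y) = (65597, 1334)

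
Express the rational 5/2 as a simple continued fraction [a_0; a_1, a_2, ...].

[2; 2]

Run the Euclidean algorithm on 5 and 2; the successive quotients are the partial quotients a_0, a_1, ... (each step inverts the fractional part left over by the previous one):
  5 = 2*2 + 1, so a_0 = 2.
  2 = 2*1 + 0, so a_1 = 2.
The remainder reaches 0 after 2 divisions, so the expansion has 2 partial quotients, read off in order.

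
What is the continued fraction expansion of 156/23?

Run the Euclidean algorithm on 156 and 23; the successive quotients are the partial quotients a_0, a_1, ... (each step inverts the fractional part left over by the previous one):
  156 = 6*23 + 18, so a_0 = 6.
  23 = 1*18 + 5, so a_1 = 1.
  18 = 3*5 + 3, so a_2 = 3.
  5 = 1*3 + 2, so a_3 = 1.
  3 = 1*2 + 1, so a_4 = 1.
  2 = 2*1 + 0, so a_5 = 2.
The remainder reaches 0 after 6 divisions, so the expansion has 6 partial quotients, read off in order.

[6; 1, 3, 1, 1, 2]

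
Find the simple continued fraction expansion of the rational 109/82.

[1; 3, 27]

Run the Euclidean algorithm on 109 and 82; the successive quotients are the partial quotients a_0, a_1, ... (each step inverts the fractional part left over by the previous one):
  109 = 1*82 + 27, so a_0 = 1.
  82 = 3*27 + 1, so a_1 = 3.
  27 = 27*1 + 0, so a_2 = 27.
The remainder reaches 0 after 3 divisions, so the expansion has 3 partial quotients, read off in order.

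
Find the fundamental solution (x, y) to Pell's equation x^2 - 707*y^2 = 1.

(x, y) = (2526, 95)

First expand sqrt(707) as a continued fraction. With x_i = (sqrt(707) + m_i)/d_i and (m_0, d_0) = (0, 1): a_0 = floor(sqrt(707)) = 26, since 26^2 = 676 <= 707 < 729 = 27^2.
Iterate m_{i+1} = d_i*a_i - m_i, d_{i+1} = (707 - m_{i+1}^2)/d_i, a_{i+1} = floor((a_0 + m_{i+1})/d_{i+1}):
  m_1 = 1*26 - 0 = 26, d_1 = (707 - 26^2)/1 = 31/1 = 31, a_1 = floor((26 + 26)/31) = 1.
  m_2 = 31*1 - 26 = 5, d_2 = (707 - 5^2)/31 = 682/31 = 22, a_2 = floor((26 + 5)/22) = 1.
  m_3 = 22*1 - 5 = 17, d_3 = (707 - 17^2)/22 = 418/22 = 19, a_3 = floor((26 + 17)/19) = 2.
  m_4 = 19*2 - 17 = 21, d_4 = (707 - 21^2)/19 = 266/19 = 14, a_4 = floor((26 + 21)/14) = 3.
  m_5 = 14*3 - 21 = 21, d_5 = (707 - 21^2)/14 = 266/14 = 19, a_5 = floor((26 + 21)/19) = 2.
  m_6 = 19*2 - 21 = 17, d_6 = (707 - 17^2)/19 = 418/19 = 22, a_6 = floor((26 + 17)/22) = 1.
  m_7 = 22*1 - 17 = 5, d_7 = (707 - 5^2)/22 = 682/22 = 31, a_7 = floor((26 + 5)/31) = 1.
  m_8 = 31*1 - 5 = 26, d_8 = (707 - 26^2)/31 = 31/31 = 1, a_8 = floor((26 + 26)/1) = 52.
  m_9 = 1*52 - 26 = 26, d_9 = (707 - 26^2)/1 = 31/1 = 31: (m_9, d_9) = (m_1, d_1) = (26, 31), so from here the quotients repeat a_1, ..., a_8; the period length is 8.
So sqrt(707) = [26; (1, 1, 2, 3, 2, 1, 1, 52)] with period length k = 8.
k is even, so the fundamental solution of x^2 - 707y^2 = 1 is (p_{k-1}, q_{k-1}) = (p_7, q_7); compute convergents through index 7.
Convergents (p_i = a_i*p_{i-1} + p_{i-2}, q_i = a_i*q_{i-1} + q_{i-2} with p_{-2}=0, p_{-1}=1, q_{-2}=1, q_{-1}=0):
  i=0: a_0=26, p_0 = 26*1 + 0 = 26, q_0 = 26*0 + 1 = 1.
  i=1: a_1=1, p_1 = 1*26 + 1 = 27, q_1 = 1*1 + 0 = 1.
  i=2: a_2=1, p_2 = 1*27 + 26 = 53, q_2 = 1*1 + 1 = 2.
  i=3: a_3=2, p_3 = 2*53 + 27 = 133, q_3 = 2*2 + 1 = 5.
  i=4: a_4=3, p_4 = 3*133 + 53 = 452, q_4 = 3*5 + 2 = 17.
  i=5: a_5=2, p_5 = 2*452 + 133 = 1037, q_5 = 2*17 + 5 = 39.
  i=6: a_6=1, p_6 = 1*1037 + 452 = 1489, q_6 = 1*39 + 17 = 56.
  i=7: a_7=1, p_7 = 1*1489 + 1037 = 2526, q_7 = 1*56 + 39 = 95.
Check: 2526^2 - 707*95^2 = 6380676 - 6380675 = 1, so (x, y) = (2526, 95) solves the equation, and by the theorem it is the least positive solution.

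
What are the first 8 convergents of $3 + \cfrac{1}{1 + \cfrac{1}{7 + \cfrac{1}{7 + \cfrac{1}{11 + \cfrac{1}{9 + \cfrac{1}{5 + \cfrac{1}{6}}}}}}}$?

Using the convergent recurrence p_i = a_i*p_{i-1} + p_{i-2}, q_i = a_i*q_{i-1} + q_{i-2} with p_{-2}=0, p_{-1}=1, q_{-2}=1, q_{-1}=0:
  i=0: a_0=3, p_0 = 3*1 + 0 = 3, q_0 = 3*0 + 1 = 1.
  i=1: a_1=1, p_1 = 1*3 + 1 = 4, q_1 = 1*1 + 0 = 1.
  i=2: a_2=7, p_2 = 7*4 + 3 = 31, q_2 = 7*1 + 1 = 8.
  i=3: a_3=7, p_3 = 7*31 + 4 = 221, q_3 = 7*8 + 1 = 57.
  i=4: a_4=11, p_4 = 11*221 + 31 = 2462, q_4 = 11*57 + 8 = 635.
  i=5: a_5=9, p_5 = 9*2462 + 221 = 22379, q_5 = 9*635 + 57 = 5772.
  i=6: a_6=5, p_6 = 5*22379 + 2462 = 114357, q_6 = 5*5772 + 635 = 29495.
  i=7: a_7=6, p_7 = 6*114357 + 22379 = 708521, q_7 = 6*29495 + 5772 = 182742.

3/1, 4/1, 31/8, 221/57, 2462/635, 22379/5772, 114357/29495, 708521/182742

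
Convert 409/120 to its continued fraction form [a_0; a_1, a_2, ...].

Run the Euclidean algorithm on 409 and 120; the successive quotients are the partial quotients a_0, a_1, ... (each step inverts the fractional part left over by the previous one):
  409 = 3*120 + 49, so a_0 = 3.
  120 = 2*49 + 22, so a_1 = 2.
  49 = 2*22 + 5, so a_2 = 2.
  22 = 4*5 + 2, so a_3 = 4.
  5 = 2*2 + 1, so a_4 = 2.
  2 = 2*1 + 0, so a_5 = 2.
The remainder reaches 0 after 6 divisions, so the expansion has 6 partial quotients, read off in order.

[3; 2, 2, 4, 2, 2]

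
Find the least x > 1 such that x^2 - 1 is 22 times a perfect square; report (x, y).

(x, y) = (197, 42)

First expand sqrt(22) as a continued fraction. With x_i = (sqrt(22) + m_i)/d_i and (m_0, d_0) = (0, 1): a_0 = floor(sqrt(22)) = 4, since 4^2 = 16 <= 22 < 25 = 5^2.
Iterate m_{i+1} = d_i*a_i - m_i, d_{i+1} = (22 - m_{i+1}^2)/d_i, a_{i+1} = floor((a_0 + m_{i+1})/d_{i+1}):
  m_1 = 1*4 - 0 = 4, d_1 = (22 - 4^2)/1 = 6/1 = 6, a_1 = floor((4 + 4)/6) = 1.
  m_2 = 6*1 - 4 = 2, d_2 = (22 - 2^2)/6 = 18/6 = 3, a_2 = floor((4 + 2)/3) = 2.
  m_3 = 3*2 - 2 = 4, d_3 = (22 - 4^2)/3 = 6/3 = 2, a_3 = floor((4 + 4)/2) = 4.
  m_4 = 2*4 - 4 = 4, d_4 = (22 - 4^2)/2 = 6/2 = 3, a_4 = floor((4 + 4)/3) = 2.
  m_5 = 3*2 - 4 = 2, d_5 = (22 - 2^2)/3 = 18/3 = 6, a_5 = floor((4 + 2)/6) = 1.
  m_6 = 6*1 - 2 = 4, d_6 = (22 - 4^2)/6 = 6/6 = 1, a_6 = floor((4 + 4)/1) = 8.
  m_7 = 1*8 - 4 = 4, d_7 = (22 - 4^2)/1 = 6/1 = 6: (m_7, d_7) = (m_1, d_1) = (4, 6), so from here the quotients repeat a_1, ..., a_6; the period length is 6.
So sqrt(22) = [4; (1, 2, 4, 2, 1, 8)] with period length k = 6.
k is even, so the fundamental solution of x^2 - 22y^2 = 1 is (p_{k-1}, q_{k-1}) = (p_5, q_5); compute convergents through index 5.
Convergents (p_i = a_i*p_{i-1} + p_{i-2}, q_i = a_i*q_{i-1} + q_{i-2} with p_{-2}=0, p_{-1}=1, q_{-2}=1, q_{-1}=0):
  i=0: a_0=4, p_0 = 4*1 + 0 = 4, q_0 = 4*0 + 1 = 1.
  i=1: a_1=1, p_1 = 1*4 + 1 = 5, q_1 = 1*1 + 0 = 1.
  i=2: a_2=2, p_2 = 2*5 + 4 = 14, q_2 = 2*1 + 1 = 3.
  i=3: a_3=4, p_3 = 4*14 + 5 = 61, q_3 = 4*3 + 1 = 13.
  i=4: a_4=2, p_4 = 2*61 + 14 = 136, q_4 = 2*13 + 3 = 29.
  i=5: a_5=1, p_5 = 1*136 + 61 = 197, q_5 = 1*29 + 13 = 42.
Check: 197^2 - 22*42^2 = 38809 - 38808 = 1, so (x, y) = (197, 42) solves the equation, and by the theorem it is the least positive solution.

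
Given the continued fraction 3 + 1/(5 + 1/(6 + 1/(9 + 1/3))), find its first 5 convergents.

Using the convergent recurrence p_i = a_i*p_{i-1} + p_{i-2}, q_i = a_i*q_{i-1} + q_{i-2} with p_{-2}=0, p_{-1}=1, q_{-2}=1, q_{-1}=0:
  i=0: a_0=3, p_0 = 3*1 + 0 = 3, q_0 = 3*0 + 1 = 1.
  i=1: a_1=5, p_1 = 5*3 + 1 = 16, q_1 = 5*1 + 0 = 5.
  i=2: a_2=6, p_2 = 6*16 + 3 = 99, q_2 = 6*5 + 1 = 31.
  i=3: a_3=9, p_3 = 9*99 + 16 = 907, q_3 = 9*31 + 5 = 284.
  i=4: a_4=3, p_4 = 3*907 + 99 = 2820, q_4 = 3*284 + 31 = 883.

3/1, 16/5, 99/31, 907/284, 2820/883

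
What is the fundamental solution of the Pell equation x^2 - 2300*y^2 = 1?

(x, y) = (1151, 24)

First expand sqrt(2300) as a continued fraction. With x_i = (sqrt(2300) + m_i)/d_i and (m_0, d_0) = (0, 1): a_0 = floor(sqrt(2300)) = 47, since 47^2 = 2209 <= 2300 < 2304 = 48^2.
Iterate m_{i+1} = d_i*a_i - m_i, d_{i+1} = (2300 - m_{i+1}^2)/d_i, a_{i+1} = floor((a_0 + m_{i+1})/d_{i+1}):
  m_1 = 1*47 - 0 = 47, d_1 = (2300 - 47^2)/1 = 91/1 = 91, a_1 = floor((47 + 47)/91) = 1.
  m_2 = 91*1 - 47 = 44, d_2 = (2300 - 44^2)/91 = 364/91 = 4, a_2 = floor((47 + 44)/4) = 22.
  m_3 = 4*22 - 44 = 44, d_3 = (2300 - 44^2)/4 = 364/4 = 91, a_3 = floor((47 + 44)/91) = 1.
  m_4 = 91*1 - 44 = 47, d_4 = (2300 - 47^2)/91 = 91/91 = 1, a_4 = floor((47 + 47)/1) = 94.
  m_5 = 1*94 - 47 = 47, d_5 = (2300 - 47^2)/1 = 91/1 = 91: (m_5, d_5) = (m_1, d_1) = (47, 91), so from here the quotients repeat a_1, ..., a_4; the period length is 4.
So sqrt(2300) = [47; (1, 22, 1, 94)] with period length k = 4.
k is even, so the fundamental solution of x^2 - 2300y^2 = 1 is (p_{k-1}, q_{k-1}) = (p_3, q_3); compute convergents through index 3.
Convergents (p_i = a_i*p_{i-1} + p_{i-2}, q_i = a_i*q_{i-1} + q_{i-2} with p_{-2}=0, p_{-1}=1, q_{-2}=1, q_{-1}=0):
  i=0: a_0=47, p_0 = 47*1 + 0 = 47, q_0 = 47*0 + 1 = 1.
  i=1: a_1=1, p_1 = 1*47 + 1 = 48, q_1 = 1*1 + 0 = 1.
  i=2: a_2=22, p_2 = 22*48 + 47 = 1103, q_2 = 22*1 + 1 = 23.
  i=3: a_3=1, p_3 = 1*1103 + 48 = 1151, q_3 = 1*23 + 1 = 24.
Check: 1151^2 - 2300*24^2 = 1324801 - 1324800 = 1, so (x, y) = (1151, 24) solves the equation, and by the theorem it is the least positive solution.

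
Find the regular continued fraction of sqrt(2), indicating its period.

Write x_i = (sqrt(2) + m_i)/d_i with (m_0, d_0) = (0, 1). a_0 = floor(sqrt(2)) = 1, since 1^2 = 1 <= 2 < 4 = 2^2.
Iterate m_{i+1} = d_i*a_i - m_i, d_{i+1} = (2 - m_{i+1}^2)/d_i, a_{i+1} = floor((a_0 + m_{i+1})/d_{i+1}):
  m_1 = 1*1 - 0 = 1, d_1 = (2 - 1^2)/1 = 1/1 = 1, a_1 = floor((1 + 1)/1) = 2.
  m_2 = 1*2 - 1 = 1, d_2 = (2 - 1^2)/1 = 1/1 = 1: (m_2, d_2) = (m_1, d_1) = (1, 1), so from here the quotient a_1 repeats; the period length is 1.
Hence the expansion of sqrt(2) is a_0 = 1 followed by the repeating block 2 (period 1).

[1; (2)]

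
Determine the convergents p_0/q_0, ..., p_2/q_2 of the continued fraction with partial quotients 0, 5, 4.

0/1, 1/5, 4/21

Using the convergent recurrence p_i = a_i*p_{i-1} + p_{i-2}, q_i = a_i*q_{i-1} + q_{i-2} with p_{-2}=0, p_{-1}=1, q_{-2}=1, q_{-1}=0:
  i=0: a_0=0, p_0 = 0*1 + 0 = 0, q_0 = 0*0 + 1 = 1.
  i=1: a_1=5, p_1 = 5*0 + 1 = 1, q_1 = 5*1 + 0 = 5.
  i=2: a_2=4, p_2 = 4*1 + 0 = 4, q_2 = 4*5 + 1 = 21.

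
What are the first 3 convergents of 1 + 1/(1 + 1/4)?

Using the convergent recurrence p_i = a_i*p_{i-1} + p_{i-2}, q_i = a_i*q_{i-1} + q_{i-2} with p_{-2}=0, p_{-1}=1, q_{-2}=1, q_{-1}=0:
  i=0: a_0=1, p_0 = 1*1 + 0 = 1, q_0 = 1*0 + 1 = 1.
  i=1: a_1=1, p_1 = 1*1 + 1 = 2, q_1 = 1*1 + 0 = 1.
  i=2: a_2=4, p_2 = 4*2 + 1 = 9, q_2 = 4*1 + 1 = 5.

1/1, 2/1, 9/5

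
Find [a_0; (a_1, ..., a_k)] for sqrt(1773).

[42; (9, 2, 1, 8, 1, 2, 9, 84)]

Write x_i = (sqrt(1773) + m_i)/d_i with (m_0, d_0) = (0, 1). a_0 = floor(sqrt(1773)) = 42, since 42^2 = 1764 <= 1773 < 1849 = 43^2.
Iterate m_{i+1} = d_i*a_i - m_i, d_{i+1} = (1773 - m_{i+1}^2)/d_i, a_{i+1} = floor((a_0 + m_{i+1})/d_{i+1}):
  m_1 = 1*42 - 0 = 42, d_1 = (1773 - 42^2)/1 = 9/1 = 9, a_1 = floor((42 + 42)/9) = 9.
  m_2 = 9*9 - 42 = 39, d_2 = (1773 - 39^2)/9 = 252/9 = 28, a_2 = floor((42 + 39)/28) = 2.
  m_3 = 28*2 - 39 = 17, d_3 = (1773 - 17^2)/28 = 1484/28 = 53, a_3 = floor((42 + 17)/53) = 1.
  m_4 = 53*1 - 17 = 36, d_4 = (1773 - 36^2)/53 = 477/53 = 9, a_4 = floor((42 + 36)/9) = 8.
  m_5 = 9*8 - 36 = 36, d_5 = (1773 - 36^2)/9 = 477/9 = 53, a_5 = floor((42 + 36)/53) = 1.
  m_6 = 53*1 - 36 = 17, d_6 = (1773 - 17^2)/53 = 1484/53 = 28, a_6 = floor((42 + 17)/28) = 2.
  m_7 = 28*2 - 17 = 39, d_7 = (1773 - 39^2)/28 = 252/28 = 9, a_7 = floor((42 + 39)/9) = 9.
  m_8 = 9*9 - 39 = 42, d_8 = (1773 - 42^2)/9 = 9/9 = 1, a_8 = floor((42 + 42)/1) = 84.
  m_9 = 1*84 - 42 = 42, d_9 = (1773 - 42^2)/1 = 9/1 = 9: (m_9, d_9) = (m_1, d_1) = (42, 9), so from here the quotients repeat a_1, ..., a_8; the period length is 8.
Hence the expansion of sqrt(1773) is a_0 = 42 followed by the repeating block 9, 2, 1, 8, 1, 2, 9, 84 (period 8).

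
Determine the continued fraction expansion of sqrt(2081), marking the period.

Write x_i = (sqrt(2081) + m_i)/d_i with (m_0, d_0) = (0, 1). a_0 = floor(sqrt(2081)) = 45, since 45^2 = 2025 <= 2081 < 2116 = 46^2.
Iterate m_{i+1} = d_i*a_i - m_i, d_{i+1} = (2081 - m_{i+1}^2)/d_i, a_{i+1} = floor((a_0 + m_{i+1})/d_{i+1}):
  m_1 = 1*45 - 0 = 45, d_1 = (2081 - 45^2)/1 = 56/1 = 56, a_1 = floor((45 + 45)/56) = 1.
  m_2 = 56*1 - 45 = 11, d_2 = (2081 - 11^2)/56 = 1960/56 = 35, a_2 = floor((45 + 11)/35) = 1.
  m_3 = 35*1 - 11 = 24, d_3 = (2081 - 24^2)/35 = 1505/35 = 43, a_3 = floor((45 + 24)/43) = 1.
  m_4 = 43*1 - 24 = 19, d_4 = (2081 - 19^2)/43 = 1720/43 = 40, a_4 = floor((45 + 19)/40) = 1.
  m_5 = 40*1 - 19 = 21, d_5 = (2081 - 21^2)/40 = 1640/40 = 41, a_5 = floor((45 + 21)/41) = 1.
  m_6 = 41*1 - 21 = 20, d_6 = (2081 - 20^2)/41 = 1681/41 = 41, a_6 = floor((45 + 20)/41) = 1.
  m_7 = 41*1 - 20 = 21, d_7 = (2081 - 21^2)/41 = 1640/41 = 40, a_7 = floor((45 + 21)/40) = 1.
  m_8 = 40*1 - 21 = 19, d_8 = (2081 - 19^2)/40 = 1720/40 = 43, a_8 = floor((45 + 19)/43) = 1.
  m_9 = 43*1 - 19 = 24, d_9 = (2081 - 24^2)/43 = 1505/43 = 35, a_9 = floor((45 + 24)/35) = 1.
  m_10 = 35*1 - 24 = 11, d_10 = (2081 - 11^2)/35 = 1960/35 = 56, a_10 = floor((45 + 11)/56) = 1.
  m_11 = 56*1 - 11 = 45, d_11 = (2081 - 45^2)/56 = 56/56 = 1, a_11 = floor((45 + 45)/1) = 90.
  m_12 = 1*90 - 45 = 45, d_12 = (2081 - 45^2)/1 = 56/1 = 56: (m_12, d_12) = (m_1, d_1) = (45, 56), so from here the quotients repeat a_1, ..., a_11; the period length is 11.
Hence the expansion of sqrt(2081) is a_0 = 45 followed by the repeating block 1, 1, 1, 1, 1, 1, 1, 1, 1, 1, 90 (period 11).

[45; (1, 1, 1, 1, 1, 1, 1, 1, 1, 1, 90)]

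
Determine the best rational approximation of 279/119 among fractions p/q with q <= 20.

47/20

Expand x = 279/119 as a continued fraction with the Euclidean algorithm:
  279 = 2*119 + 41, so a_0 = 2.
  119 = 2*41 + 37, so a_1 = 2.
  41 = 1*37 + 4, so a_2 = 1.
  37 = 9*4 + 1, so a_3 = 9.
  4 = 4*1 + 0, so a_4 = 4.
so x = [2; 2, 1, 9, 4].
Convergents (p_i = a_i*p_{i-1} + p_{i-2}, q_i = a_i*q_{i-1} + q_{i-2} with p_{-2}=0, p_{-1}=1, q_{-2}=1, q_{-1}=0), until the denominator exceeds 20:
  i=0: a_0=2, p_0 = 2*1 + 0 = 2, q_0 = 2*0 + 1 = 1.
  i=1: a_1=2, p_1 = 2*2 + 1 = 5, q_1 = 2*1 + 0 = 2.
  i=2: a_2=1, p_2 = 1*5 + 2 = 7, q_2 = 1*2 + 1 = 3.
  i=3: a_3=9, p_3 = 9*7 + 5 = 68, q_3 = 9*3 + 2 = 29.
q_3 = 29 > 20, so the last convergent with denominator <= 20 is p_2/q_2 = 7/3.
The closest fraction with denominator <= 20 is either p_2/q_2 or the intermediate fraction (k*p_2 + p_1)/(k*q_2 + q_1) with the largest k >= 1 whose denominator stays <= 20; these approach x as k grows, and every other convergent or intermediate fraction in range is farther away.
Largest k: floor((20 - q_1)/q_2) = floor((20 - 2)/3) = 6.
That gives (6*7 + 5)/(6*3 + 2) = 47/20.
Compare the errors: |x - 7/3| = |279*3 - 7*119|/(119*3) = 4/357, and |x - 47/20| = |279*20 - 47*119|/(119*20) = 13/2380.
Cross-multiplying, 13*357 = 4641 < 9520 = 4*2380, so 13/2380 is smaller: the intermediate fraction 47/20 is closer to x than 7/3.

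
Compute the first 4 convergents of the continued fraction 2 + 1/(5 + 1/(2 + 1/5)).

2/1, 11/5, 24/11, 131/60

Using the convergent recurrence p_i = a_i*p_{i-1} + p_{i-2}, q_i = a_i*q_{i-1} + q_{i-2} with p_{-2}=0, p_{-1}=1, q_{-2}=1, q_{-1}=0:
  i=0: a_0=2, p_0 = 2*1 + 0 = 2, q_0 = 2*0 + 1 = 1.
  i=1: a_1=5, p_1 = 5*2 + 1 = 11, q_1 = 5*1 + 0 = 5.
  i=2: a_2=2, p_2 = 2*11 + 2 = 24, q_2 = 2*5 + 1 = 11.
  i=3: a_3=5, p_3 = 5*24 + 11 = 131, q_3 = 5*11 + 5 = 60.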